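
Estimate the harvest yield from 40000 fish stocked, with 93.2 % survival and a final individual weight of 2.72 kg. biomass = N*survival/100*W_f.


Survivors = 40000 * 93.2/100 = 37280 fish
Harvest biomass = survivors * W_f = 37280 * 2.72 = 101401.6 kg

101401.6 kg


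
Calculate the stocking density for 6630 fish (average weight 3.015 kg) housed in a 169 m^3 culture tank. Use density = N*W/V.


Total biomass = 6630 fish * 3.015 kg = 19989.45 kg
Density = total biomass / volume = 19989.45 / 169 = 118.281 kg/m^3

118.281 kg/m^3


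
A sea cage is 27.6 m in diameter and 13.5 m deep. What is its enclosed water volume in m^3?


r = d/2 = 27.6/2 = 13.8 m
Base area = pi*r^2 = pi*13.8^2 = 598.2849 m^2
Volume = 598.2849 * 13.5 = 8076.85 m^3

8076.85 m^3


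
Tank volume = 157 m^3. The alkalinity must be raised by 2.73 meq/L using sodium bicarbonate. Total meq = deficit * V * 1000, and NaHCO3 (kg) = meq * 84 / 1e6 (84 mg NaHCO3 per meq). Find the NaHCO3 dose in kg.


Tank volume in L = 157 m^3 * 1000 = 157000 L
Total meq required = 2.73 meq/L * 157000 L = 428610 meq
NaHCO3 mass = 428610 meq * 84 mg/meq / 1e6 = 36.0032 kg

36.0032 kg


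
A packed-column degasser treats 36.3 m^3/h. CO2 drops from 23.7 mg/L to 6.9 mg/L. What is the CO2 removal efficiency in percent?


CO2_out / CO2_in = 6.9 / 23.7 = 0.29113924
Fraction remaining = 0.29113924
efficiency = (1 - 0.29113924) * 100 = 70.8861 %

70.8861 %


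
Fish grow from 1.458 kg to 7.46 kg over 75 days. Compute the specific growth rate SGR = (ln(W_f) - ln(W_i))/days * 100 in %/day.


ln(W_f) = ln(7.46) = 2.0095554
ln(W_i) = ln(1.458) = 0.37706563
ln(W_f) - ln(W_i) = 2.0095554 - 0.37706563 = 1.6324898
SGR = 1.6324898 / 75 * 100 = 2.17665 %/day

2.17665 %/day


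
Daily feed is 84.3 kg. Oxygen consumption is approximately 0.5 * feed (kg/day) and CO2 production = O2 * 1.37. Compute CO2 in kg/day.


O2 = 84.3 * 0.5 = 42.15
CO2 = 42.15 * 1.37 = 57.7455

57.7455 kg/day


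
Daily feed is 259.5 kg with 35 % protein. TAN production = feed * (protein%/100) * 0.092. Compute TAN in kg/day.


Protein in feed = 259.5 * 35/100 = 90.825 kg/day
TAN = protein * 0.092 = 90.825 * 0.092 = 8.3559 kg/day

8.3559 kg/day


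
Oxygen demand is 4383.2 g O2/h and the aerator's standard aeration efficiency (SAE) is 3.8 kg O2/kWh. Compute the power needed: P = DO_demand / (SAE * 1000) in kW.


SAE in g O2/kWh = 3.8 * 1000 = 3800 g/kWh
P = DO_demand / SAE_g = 4383.2 / 3800 = 1.15347 kW

1.15347 kW


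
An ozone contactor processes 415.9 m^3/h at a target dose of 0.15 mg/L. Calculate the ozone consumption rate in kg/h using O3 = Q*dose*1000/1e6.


O3 demand (mg/h) = Q * dose * 1000 = 415.9 * 0.15 * 1000 = 62385 mg/h
Convert mg to kg: 62385 / 1e6 = 0.062385 kg/h

0.062385 kg/h


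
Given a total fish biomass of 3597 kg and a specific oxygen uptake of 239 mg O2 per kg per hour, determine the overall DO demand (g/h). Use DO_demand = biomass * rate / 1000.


Total O2 consumption (mg/h) = 3597 kg * 239 mg/(kg*h) = 859683 mg/h
Convert to g/h: 859683 / 1000 = 859.683 g/h

859.683 g/h


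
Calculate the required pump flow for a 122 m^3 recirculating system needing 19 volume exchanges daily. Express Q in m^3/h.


Daily recirculation volume = 122 m^3 * 19 = 2318 m^3/day
Flow rate Q = daily volume / 24 h = 2318 / 24 = 96.5833 m^3/h

96.5833 m^3/h


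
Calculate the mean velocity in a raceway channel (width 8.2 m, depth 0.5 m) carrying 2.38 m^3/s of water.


Cross-sectional area = W * d = 8.2 * 0.5 = 4.1 m^2
Velocity = Q / A = 2.38 / 4.1 = 0.580488 m/s

0.580488 m/s


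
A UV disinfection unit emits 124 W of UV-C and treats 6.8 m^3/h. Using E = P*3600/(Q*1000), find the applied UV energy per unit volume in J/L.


Energy delivered per hour = 124 W * 3600 s = 446400 J/h
Volume treated per hour = 6.8 m^3/h * 1000 = 6800 L/h
dose = 446400 / 6800 = 65.6471 J/L

65.6471 J/L


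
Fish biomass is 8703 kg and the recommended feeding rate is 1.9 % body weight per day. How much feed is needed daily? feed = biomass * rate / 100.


Feeding rate fraction = 1.9% / 100 = 0.019
Daily feed = 8703 kg * 0.019 = 165.357 kg/day

165.357 kg/day


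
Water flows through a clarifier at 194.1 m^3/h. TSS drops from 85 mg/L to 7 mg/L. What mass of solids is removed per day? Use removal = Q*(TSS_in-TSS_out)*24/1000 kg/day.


Concentration drop: TSS_in - TSS_out = 85 - 7 = 78 mg/L
Hourly solids removed = Q * dTSS = 194.1 m^3/h * 78 mg/L = 15139.8 g/h  (m^3/h * mg/L = g/h)
Daily solids removed = 15139.8 * 24 = 363355.2 g/day
Convert g to kg: 363355.2 / 1000 = 363.3552 kg/day

363.3552 kg/day


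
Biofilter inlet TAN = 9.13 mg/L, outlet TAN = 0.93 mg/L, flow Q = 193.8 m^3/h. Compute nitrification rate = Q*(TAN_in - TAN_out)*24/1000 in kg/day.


Concentration drop: TAN_in - TAN_out = 9.13 - 0.93 = 8.2 mg/L
Hourly TAN removed = Q * dTAN = 193.8 m^3/h * 8.2 mg/L = 1589.16 g/h  (m^3/h * mg/L = g/h)
Daily TAN removed = 1589.16 * 24 = 38139.84 g/day
Convert to kg/day: 38139.84 / 1000 = 38.13984 kg/day

38.13984 kg/day


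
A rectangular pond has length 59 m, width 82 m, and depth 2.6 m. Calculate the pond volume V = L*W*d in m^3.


Base area = L * W = 59 * 82 = 4838 m^2
Volume = area * depth = 4838 * 2.6 = 12578.8 m^3

12578.8 m^3


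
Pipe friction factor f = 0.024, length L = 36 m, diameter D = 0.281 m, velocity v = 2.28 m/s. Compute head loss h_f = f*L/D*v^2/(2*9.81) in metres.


v^2 = 2.28^2 = 5.1984 m^2/s^2
L/D = 36/0.281 = 128.11388
h_f = f*(L/D)*v^2/(2g) = 0.024 * 128.11388 * 5.1984 / 19.62 = 0.814663 m

0.814663 m


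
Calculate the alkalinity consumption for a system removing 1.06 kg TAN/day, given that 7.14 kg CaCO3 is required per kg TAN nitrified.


Alkalinity factor: 7.14 kg CaCO3 consumed per kg TAN nitrified
alk = 1.06 kg TAN * 7.14 = 7.5684 kg CaCO3/day

7.5684 kg CaCO3/day


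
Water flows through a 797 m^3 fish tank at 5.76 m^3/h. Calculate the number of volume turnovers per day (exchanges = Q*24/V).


Daily flow volume = 5.76 m^3/h * 24 h = 138.24 m^3/day
Exchanges = daily flow / tank volume = 138.24 / 797 = 0.17345 exchanges/day

0.17345 exchanges/day


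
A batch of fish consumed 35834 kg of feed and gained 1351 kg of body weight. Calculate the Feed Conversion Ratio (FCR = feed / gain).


FCR = feed consumed / weight gained
FCR = 35834 kg / 1351 kg = 26.5241

26.5241


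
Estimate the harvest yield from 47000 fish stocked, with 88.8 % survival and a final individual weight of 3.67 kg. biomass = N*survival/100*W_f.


Survivors = 47000 * 88.8/100 = 41736 fish
Harvest biomass = survivors * W_f = 41736 * 3.67 = 153171.12 kg

153171.12 kg


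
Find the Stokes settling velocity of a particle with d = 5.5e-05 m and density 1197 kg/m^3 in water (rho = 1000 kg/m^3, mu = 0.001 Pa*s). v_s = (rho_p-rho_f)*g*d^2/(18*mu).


Density difference: rho_p - rho_f = 1197 - 1000 = 197 kg/m^3
d^2 = (5.5e-05)^2 = 3.025e-09 m^2
Numerator = (rho_p - rho_f) * g * d^2 = 197 * 9.81 * 3.025e-09 = 5.8460243e-06
Denominator = 18 * mu = 18 * 0.001 = 0.018
v_s = 5.8460243e-06 / 0.018 = 3.24779e-04 m/s
Check: Re = rho_f * v_s * d / mu = 1000 * 3.24779e-04 * 5.5e-05 / 0.001 = 0.0179 < 1, so Stokes' law applies.

3.24779e-04 m/s


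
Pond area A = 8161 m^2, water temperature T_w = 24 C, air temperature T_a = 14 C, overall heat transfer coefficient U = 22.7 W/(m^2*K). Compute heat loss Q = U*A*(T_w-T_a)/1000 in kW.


Temperature difference dT = 24 - 14 = 10 K
Heat loss (W) = U * A * dT = 22.7 * 8161 * 10 = 1852547 W
Convert to kW: 1852547 / 1000 = 1852.547 kW

1852.547 kW


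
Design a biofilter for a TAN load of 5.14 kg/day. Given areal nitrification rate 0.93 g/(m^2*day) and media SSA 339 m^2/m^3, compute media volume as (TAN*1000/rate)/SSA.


A = 5.14*1000 / 0.93 = 5526.8817 m^2
V = 5526.8817 / 339 = 16.3035

16.3035 m^3


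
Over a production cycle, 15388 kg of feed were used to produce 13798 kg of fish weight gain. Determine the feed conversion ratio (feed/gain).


FCR = feed consumed / weight gained
FCR = 15388 kg / 13798 kg = 1.11523

1.11523


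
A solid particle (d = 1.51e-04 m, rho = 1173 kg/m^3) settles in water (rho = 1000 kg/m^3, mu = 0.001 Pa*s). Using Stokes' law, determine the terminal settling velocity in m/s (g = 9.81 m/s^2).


Density difference: rho_p - rho_f = 1173 - 1000 = 173 kg/m^3
d^2 = (1.51e-04)^2 = 2.2801e-08 m^2
Numerator = (rho_p - rho_f) * g * d^2 = 173 * 9.81 * 2.2801e-08 = 3.8696261e-05
Denominator = 18 * mu = 18 * 0.001 = 0.018
v_s = 3.8696261e-05 / 0.018 = 0.00214979 m/s
Check: Re = rho_f * v_s * d / mu = 1000 * 0.00214979 * 1.51e-04 / 0.001 = 0.325 < 1, so Stokes' law applies.

0.00214979 m/s


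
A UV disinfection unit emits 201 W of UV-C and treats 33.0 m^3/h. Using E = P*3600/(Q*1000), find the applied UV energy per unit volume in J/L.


Energy delivered per hour = 201 W * 3600 s = 723600 J/h
Volume treated per hour = 33.0 m^3/h * 1000 = 33000 L/h
dose = 723600 / 33000 = 21.9273 J/L

21.9273 J/L


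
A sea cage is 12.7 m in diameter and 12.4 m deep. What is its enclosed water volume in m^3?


r = d/2 = 12.7/2 = 6.35 m
Base area = pi*r^2 = pi*6.35^2 = 126.67687 m^2
Volume = 126.67687 * 12.4 = 1570.79 m^3

1570.79 m^3


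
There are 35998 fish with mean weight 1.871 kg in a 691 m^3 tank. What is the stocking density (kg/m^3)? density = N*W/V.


Total biomass = 35998 fish * 1.871 kg = 67352.258 kg
Density = total biomass / volume = 67352.258 / 691 = 97.4707 kg/m^3

97.4707 kg/m^3


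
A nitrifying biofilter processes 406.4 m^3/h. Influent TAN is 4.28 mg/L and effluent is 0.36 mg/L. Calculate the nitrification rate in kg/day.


Concentration drop: TAN_in - TAN_out = 4.28 - 0.36 = 3.92 mg/L
Hourly TAN removed = Q * dTAN = 406.4 m^3/h * 3.92 mg/L = 1593.088 g/h  (m^3/h * mg/L = g/h)
Daily TAN removed = 1593.088 * 24 = 38234.112 g/day
Convert to kg/day: 38234.112 / 1000 = 38.234112 kg/day

38.234112 kg/day


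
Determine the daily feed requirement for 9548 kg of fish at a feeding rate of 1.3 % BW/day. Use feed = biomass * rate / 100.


Feeding rate fraction = 1.3% / 100 = 0.013
Daily feed = 9548 kg * 0.013 = 124.124 kg/day

124.124 kg/day


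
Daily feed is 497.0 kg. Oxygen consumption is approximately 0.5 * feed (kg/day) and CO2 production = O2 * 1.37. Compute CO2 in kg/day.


O2 = 497.0 * 0.5 = 248.5
CO2 = 248.5 * 1.37 = 340.445

340.445 kg/day


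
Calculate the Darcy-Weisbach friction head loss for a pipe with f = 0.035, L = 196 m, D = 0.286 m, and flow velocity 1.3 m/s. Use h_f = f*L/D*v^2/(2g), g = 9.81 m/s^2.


v^2 = 1.3^2 = 1.69 m^2/s^2
L/D = 196/0.286 = 685.31469
h_f = f*(L/D)*v^2/(2g) = 0.035 * 685.31469 * 1.69 / 19.62 = 2.06607 m

2.06607 m


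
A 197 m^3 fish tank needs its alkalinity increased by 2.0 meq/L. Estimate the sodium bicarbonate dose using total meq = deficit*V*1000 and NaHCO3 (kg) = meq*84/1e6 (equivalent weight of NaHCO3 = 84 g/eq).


Tank volume in L = 197 m^3 * 1000 = 197000 L
Total meq required = 2.0 meq/L * 197000 L = 394000 meq
NaHCO3 mass = 394000 meq * 84 mg/meq / 1e6 = 33.096 kg

33.096 kg


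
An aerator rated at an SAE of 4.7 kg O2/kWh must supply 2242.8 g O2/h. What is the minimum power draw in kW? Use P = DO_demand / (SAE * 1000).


SAE in g O2/kWh = 4.7 * 1000 = 4700 g/kWh
P = DO_demand / SAE_g = 2242.8 / 4700 = 0.477191 kW

0.477191 kW


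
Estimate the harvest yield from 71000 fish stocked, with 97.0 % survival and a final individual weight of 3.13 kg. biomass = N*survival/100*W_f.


Survivors = 71000 * 97.0/100 = 68870 fish
Harvest biomass = survivors * W_f = 68870 * 3.13 = 215563.1 kg

215563.1 kg


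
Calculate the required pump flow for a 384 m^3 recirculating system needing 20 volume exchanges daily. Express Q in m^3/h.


Daily recirculation volume = 384 m^3 * 20 = 7680 m^3/day
Flow rate Q = daily volume / 24 h = 7680 / 24 = 320 m^3/h

320 m^3/h


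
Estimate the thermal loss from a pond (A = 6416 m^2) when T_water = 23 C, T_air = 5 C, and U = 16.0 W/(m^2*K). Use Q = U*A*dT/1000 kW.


Temperature difference dT = 23 - 5 = 18 K
Heat loss (W) = U * A * dT = 16.0 * 6416 * 18 = 1847808 W
Convert to kW: 1847808 / 1000 = 1847.808 kW

1847.808 kW


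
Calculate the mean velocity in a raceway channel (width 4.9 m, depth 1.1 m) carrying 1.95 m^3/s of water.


Cross-sectional area = W * d = 4.9 * 1.1 = 5.39 m^2
Velocity = Q / A = 1.95 / 5.39 = 0.361781 m/s

0.361781 m/s


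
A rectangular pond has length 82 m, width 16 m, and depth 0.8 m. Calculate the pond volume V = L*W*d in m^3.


Base area = L * W = 82 * 16 = 1312 m^2
Volume = area * depth = 1312 * 0.8 = 1049.6 m^3

1049.6 m^3


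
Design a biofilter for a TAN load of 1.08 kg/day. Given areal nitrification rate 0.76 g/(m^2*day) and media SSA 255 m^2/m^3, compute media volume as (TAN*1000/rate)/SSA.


A = 1.08*1000 / 0.76 = 1421.0526 m^2
V = 1421.0526 / 255 = 5.57276

5.57276 m^3


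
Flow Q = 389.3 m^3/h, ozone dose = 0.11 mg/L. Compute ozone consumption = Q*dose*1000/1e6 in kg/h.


O3 demand (mg/h) = Q * dose * 1000 = 389.3 * 0.11 * 1000 = 42823 mg/h
Convert mg to kg: 42823 / 1e6 = 0.042823 kg/h

0.042823 kg/h


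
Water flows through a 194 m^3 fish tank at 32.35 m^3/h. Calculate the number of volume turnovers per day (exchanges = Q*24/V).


Daily flow volume = 32.35 m^3/h * 24 h = 776.4 m^3/day
Exchanges = daily flow / tank volume = 776.4 / 194 = 4.00206 exchanges/day

4.00206 exchanges/day


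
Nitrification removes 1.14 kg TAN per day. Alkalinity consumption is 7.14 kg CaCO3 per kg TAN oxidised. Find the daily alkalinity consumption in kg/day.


Alkalinity factor: 7.14 kg CaCO3 consumed per kg TAN nitrified
alk = 1.14 kg TAN * 7.14 = 8.1396 kg CaCO3/day

8.1396 kg CaCO3/day


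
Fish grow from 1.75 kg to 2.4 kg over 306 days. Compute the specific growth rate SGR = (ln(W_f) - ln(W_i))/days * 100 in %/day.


ln(W_f) = ln(2.4) = 0.87546874
ln(W_i) = ln(1.75) = 0.55961579
ln(W_f) - ln(W_i) = 0.87546874 - 0.55961579 = 0.31585295
SGR = 0.31585295 / 306 * 100 = 0.10322 %/day

0.10322 %/day


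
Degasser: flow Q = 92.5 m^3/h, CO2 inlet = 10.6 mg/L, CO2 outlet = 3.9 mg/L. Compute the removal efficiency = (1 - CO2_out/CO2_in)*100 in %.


CO2_out / CO2_in = 3.9 / 10.6 = 0.36792453
Fraction remaining = 0.36792453
efficiency = (1 - 0.36792453) * 100 = 63.2075 %

63.2075 %


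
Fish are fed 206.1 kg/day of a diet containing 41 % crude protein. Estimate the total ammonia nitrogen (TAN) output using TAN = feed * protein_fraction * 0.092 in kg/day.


Protein in feed = 206.1 * 41/100 = 84.501 kg/day
TAN = protein * 0.092 = 84.501 * 0.092 = 7.774092 kg/day

7.774092 kg/day


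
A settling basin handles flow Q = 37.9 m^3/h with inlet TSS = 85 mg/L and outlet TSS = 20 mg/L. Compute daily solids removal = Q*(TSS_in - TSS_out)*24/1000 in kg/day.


Concentration drop: TSS_in - TSS_out = 85 - 20 = 65 mg/L
Hourly solids removed = Q * dTSS = 37.9 m^3/h * 65 mg/L = 2463.5 g/h  (m^3/h * mg/L = g/h)
Daily solids removed = 2463.5 * 24 = 59124 g/day
Convert g to kg: 59124 / 1000 = 59.124 kg/day

59.124 kg/day


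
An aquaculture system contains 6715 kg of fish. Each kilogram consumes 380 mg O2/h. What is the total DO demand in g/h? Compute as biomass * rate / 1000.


Total O2 consumption (mg/h) = 6715 kg * 380 mg/(kg*h) = 2551700 mg/h
Convert to g/h: 2551700 / 1000 = 2551.7 g/h

2551.7 g/h


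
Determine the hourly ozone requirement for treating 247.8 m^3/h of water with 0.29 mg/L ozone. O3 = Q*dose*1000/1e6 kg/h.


O3 demand (mg/h) = Q * dose * 1000 = 247.8 * 0.29 * 1000 = 71862 mg/h
Convert mg to kg: 71862 / 1e6 = 0.071862 kg/h

0.071862 kg/h


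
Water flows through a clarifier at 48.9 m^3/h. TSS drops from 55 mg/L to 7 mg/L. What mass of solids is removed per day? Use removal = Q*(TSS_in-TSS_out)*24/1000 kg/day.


Concentration drop: TSS_in - TSS_out = 55 - 7 = 48 mg/L
Hourly solids removed = Q * dTSS = 48.9 m^3/h * 48 mg/L = 2347.2 g/h  (m^3/h * mg/L = g/h)
Daily solids removed = 2347.2 * 24 = 56332.8 g/day
Convert g to kg: 56332.8 / 1000 = 56.3328 kg/day

56.3328 kg/day


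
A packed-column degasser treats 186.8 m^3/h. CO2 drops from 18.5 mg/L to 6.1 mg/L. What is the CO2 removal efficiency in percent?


CO2_out / CO2_in = 6.1 / 18.5 = 0.32972973
Fraction remaining = 0.32972973
efficiency = (1 - 0.32972973) * 100 = 67.027 %

67.027 %


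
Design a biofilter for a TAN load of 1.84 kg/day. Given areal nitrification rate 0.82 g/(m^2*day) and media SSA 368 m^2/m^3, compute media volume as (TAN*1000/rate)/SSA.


A = 1.84*1000 / 0.82 = 2243.9024 m^2
V = 2243.9024 / 368 = 6.09756

6.09756 m^3


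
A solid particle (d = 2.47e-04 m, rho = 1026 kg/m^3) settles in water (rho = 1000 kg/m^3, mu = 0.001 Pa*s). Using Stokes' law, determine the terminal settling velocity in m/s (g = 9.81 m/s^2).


Density difference: rho_p - rho_f = 1026 - 1000 = 26 kg/m^3
d^2 = (2.47e-04)^2 = 6.1009e-08 m^2
Numerator = (rho_p - rho_f) * g * d^2 = 26 * 9.81 * 6.1009e-08 = 1.5560956e-05
Denominator = 18 * mu = 18 * 0.001 = 0.018
v_s = 1.5560956e-05 / 0.018 = 8.64498e-04 m/s
Check: Re = rho_f * v_s * d / mu = 1000 * 8.64498e-04 * 2.47e-04 / 0.001 = 0.214 < 1, so Stokes' law applies.

8.64498e-04 m/s


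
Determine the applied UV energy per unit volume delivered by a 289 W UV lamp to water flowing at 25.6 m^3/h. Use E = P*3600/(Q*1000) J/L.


Energy delivered per hour = 289 W * 3600 s = 1040400 J/h
Volume treated per hour = 25.6 m^3/h * 1000 = 25600 L/h
dose = 1040400 / 25600 = 40.6406 J/L

40.6406 J/L


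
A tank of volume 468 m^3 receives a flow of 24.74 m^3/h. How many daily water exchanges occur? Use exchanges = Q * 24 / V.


Daily flow volume = 24.74 m^3/h * 24 h = 593.76 m^3/day
Exchanges = daily flow / tank volume = 593.76 / 468 = 1.26872 exchanges/day

1.26872 exchanges/day


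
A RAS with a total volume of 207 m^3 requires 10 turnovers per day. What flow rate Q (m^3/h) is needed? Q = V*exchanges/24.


Daily recirculation volume = 207 m^3 * 10 = 2070 m^3/day
Flow rate Q = daily volume / 24 h = 2070 / 24 = 86.25 m^3/h

86.25 m^3/h


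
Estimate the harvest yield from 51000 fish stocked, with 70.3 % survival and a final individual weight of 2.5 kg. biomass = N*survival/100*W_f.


Survivors = 51000 * 70.3/100 = 35853 fish
Harvest biomass = survivors * W_f = 35853 * 2.5 = 89632.5 kg

89632.5 kg


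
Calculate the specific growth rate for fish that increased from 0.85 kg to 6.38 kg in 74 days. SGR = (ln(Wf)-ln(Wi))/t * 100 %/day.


ln(W_f) = ln(6.38) = 1.8531681
ln(W_i) = ln(0.85) = -0.16251893
ln(W_f) - ln(W_i) = 1.8531681 - -0.16251893 = 2.015687
SGR = 2.015687 / 74 * 100 = 2.7239 %/day

2.7239 %/day


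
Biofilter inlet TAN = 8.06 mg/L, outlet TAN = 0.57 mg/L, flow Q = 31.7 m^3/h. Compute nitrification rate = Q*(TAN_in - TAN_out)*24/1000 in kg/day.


Concentration drop: TAN_in - TAN_out = 8.06 - 0.57 = 7.49 mg/L
Hourly TAN removed = Q * dTAN = 31.7 m^3/h * 7.49 mg/L = 237.433 g/h  (m^3/h * mg/L = g/h)
Daily TAN removed = 237.433 * 24 = 5698.392 g/day
Convert to kg/day: 5698.392 / 1000 = 5.698392 kg/day

5.698392 kg/day


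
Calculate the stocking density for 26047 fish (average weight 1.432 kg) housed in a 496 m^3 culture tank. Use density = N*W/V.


Total biomass = 26047 fish * 1.432 kg = 37299.304 kg
Density = total biomass / volume = 37299.304 / 496 = 75.2002 kg/m^3

75.2002 kg/m^3


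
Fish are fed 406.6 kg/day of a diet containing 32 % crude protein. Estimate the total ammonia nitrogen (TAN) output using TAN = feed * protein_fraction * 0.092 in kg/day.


Protein in feed = 406.6 * 32/100 = 130.112 kg/day
TAN = protein * 0.092 = 130.112 * 0.092 = 11.970304 kg/day

11.970304 kg/day


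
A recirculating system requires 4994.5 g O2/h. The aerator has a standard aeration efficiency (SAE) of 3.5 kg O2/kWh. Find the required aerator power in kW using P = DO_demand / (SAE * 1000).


SAE in g O2/kWh = 3.5 * 1000 = 3500 g/kWh
P = DO_demand / SAE_g = 4994.5 / 3500 = 1.427 kW

1.427 kW


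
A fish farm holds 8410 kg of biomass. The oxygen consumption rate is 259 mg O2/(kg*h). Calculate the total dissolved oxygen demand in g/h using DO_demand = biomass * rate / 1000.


Total O2 consumption (mg/h) = 8410 kg * 259 mg/(kg*h) = 2178190 mg/h
Convert to g/h: 2178190 / 1000 = 2178.19 g/h

2178.19 g/h


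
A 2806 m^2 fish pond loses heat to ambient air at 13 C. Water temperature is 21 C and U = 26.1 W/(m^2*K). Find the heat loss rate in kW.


Temperature difference dT = 21 - 13 = 8 K
Heat loss (W) = U * A * dT = 26.1 * 2806 * 8 = 585892.8 W
Convert to kW: 585892.8 / 1000 = 585.8928 kW

585.8928 kW


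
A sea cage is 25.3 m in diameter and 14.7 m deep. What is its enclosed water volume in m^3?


r = d/2 = 25.3/2 = 12.65 m
Base area = pi*r^2 = pi*12.65^2 = 502.72551 m^2
Volume = 502.72551 * 14.7 = 7390.06 m^3

7390.06 m^3


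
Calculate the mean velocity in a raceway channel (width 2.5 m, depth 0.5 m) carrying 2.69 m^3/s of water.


Cross-sectional area = W * d = 2.5 * 0.5 = 1.25 m^2
Velocity = Q / A = 2.69 / 1.25 = 2.152 m/s

2.152 m/s


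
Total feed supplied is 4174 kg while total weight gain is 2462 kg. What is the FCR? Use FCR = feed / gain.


FCR = feed consumed / weight gained
FCR = 4174 kg / 2462 kg = 1.69537

1.69537


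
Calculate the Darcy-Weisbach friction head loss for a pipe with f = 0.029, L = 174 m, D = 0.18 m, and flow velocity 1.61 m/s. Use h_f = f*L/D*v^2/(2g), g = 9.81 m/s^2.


v^2 = 1.61^2 = 2.5921 m^2/s^2
L/D = 174/0.18 = 966.66667
h_f = f*(L/D)*v^2/(2g) = 0.029 * 966.66667 * 2.5921 / 19.62 = 3.70363 m

3.70363 m


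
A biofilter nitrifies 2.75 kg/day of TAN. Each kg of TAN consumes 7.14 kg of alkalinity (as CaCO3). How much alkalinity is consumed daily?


Alkalinity factor: 7.14 kg CaCO3 consumed per kg TAN nitrified
alk = 2.75 kg TAN * 7.14 = 19.635 kg CaCO3/day

19.635 kg CaCO3/day


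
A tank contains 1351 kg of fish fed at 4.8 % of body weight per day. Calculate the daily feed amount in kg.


Feeding rate fraction = 4.8% / 100 = 0.048
Daily feed = 1351 kg * 0.048 = 64.848 kg/day

64.848 kg/day


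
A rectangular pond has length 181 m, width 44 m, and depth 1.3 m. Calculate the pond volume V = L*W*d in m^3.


Base area = L * W = 181 * 44 = 7964 m^2
Volume = area * depth = 7964 * 1.3 = 10353.2 m^3

10353.2 m^3


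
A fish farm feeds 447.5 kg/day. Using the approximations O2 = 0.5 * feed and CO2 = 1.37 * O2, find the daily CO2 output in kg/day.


O2 = 447.5 * 0.5 = 223.75
CO2 = 223.75 * 1.37 = 306.5375

306.5375 kg/day


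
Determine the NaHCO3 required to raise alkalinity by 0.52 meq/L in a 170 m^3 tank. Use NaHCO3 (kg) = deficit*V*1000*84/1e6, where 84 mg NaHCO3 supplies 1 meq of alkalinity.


Tank volume in L = 170 m^3 * 1000 = 170000 L
Total meq required = 0.52 meq/L * 170000 L = 88400 meq
NaHCO3 mass = 88400 meq * 84 mg/meq / 1e6 = 7.4256 kg

7.4256 kg


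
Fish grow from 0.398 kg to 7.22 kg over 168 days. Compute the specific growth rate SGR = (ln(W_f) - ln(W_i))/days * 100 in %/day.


ln(W_f) = ln(7.22) = 1.976855
ln(W_i) = ln(0.398) = -0.92130327
ln(W_f) - ln(W_i) = 1.976855 - -0.92130327 = 2.8981583
SGR = 2.8981583 / 168 * 100 = 1.72509 %/day

1.72509 %/day


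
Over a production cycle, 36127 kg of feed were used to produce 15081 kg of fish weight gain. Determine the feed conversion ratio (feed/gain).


FCR = feed consumed / weight gained
FCR = 36127 kg / 15081 kg = 2.39553

2.39553


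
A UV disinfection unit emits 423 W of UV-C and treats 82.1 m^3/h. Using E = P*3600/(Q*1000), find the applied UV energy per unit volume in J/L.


Energy delivered per hour = 423 W * 3600 s = 1522800 J/h
Volume treated per hour = 82.1 m^3/h * 1000 = 82100 L/h
dose = 1522800 / 82100 = 18.5481 J/L

18.5481 J/L


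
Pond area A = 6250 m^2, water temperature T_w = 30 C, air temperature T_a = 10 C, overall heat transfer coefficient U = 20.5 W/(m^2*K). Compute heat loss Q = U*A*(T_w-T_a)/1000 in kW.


Temperature difference dT = 30 - 10 = 20 K
Heat loss (W) = U * A * dT = 20.5 * 6250 * 20 = 2562500 W
Convert to kW: 2562500 / 1000 = 2562.5 kW

2562.5 kW


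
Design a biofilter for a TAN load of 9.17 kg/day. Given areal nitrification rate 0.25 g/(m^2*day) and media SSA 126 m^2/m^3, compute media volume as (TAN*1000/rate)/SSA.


A = 9.17*1000 / 0.25 = 36680 m^2
V = 36680 / 126 = 291.111

291.111 m^3


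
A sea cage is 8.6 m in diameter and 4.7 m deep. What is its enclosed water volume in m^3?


r = d/2 = 8.6/2 = 4.3 m
Base area = pi*r^2 = pi*4.3^2 = 58.088048 m^2
Volume = 58.088048 * 4.7 = 273.014 m^3

273.014 m^3


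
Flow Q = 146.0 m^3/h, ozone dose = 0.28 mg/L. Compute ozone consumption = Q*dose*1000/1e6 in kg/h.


O3 demand (mg/h) = Q * dose * 1000 = 146.0 * 0.28 * 1000 = 40880 mg/h
Convert mg to kg: 40880 / 1e6 = 0.04088 kg/h

0.04088 kg/h


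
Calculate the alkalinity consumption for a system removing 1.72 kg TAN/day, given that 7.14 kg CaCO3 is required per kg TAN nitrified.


Alkalinity factor: 7.14 kg CaCO3 consumed per kg TAN nitrified
alk = 1.72 kg TAN * 7.14 = 12.2808 kg CaCO3/day

12.2808 kg CaCO3/day


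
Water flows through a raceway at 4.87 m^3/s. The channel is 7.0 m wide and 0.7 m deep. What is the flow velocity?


Cross-sectional area = W * d = 7.0 * 0.7 = 4.9 m^2
Velocity = Q / A = 4.87 / 4.9 = 0.993878 m/s

0.993878 m/s


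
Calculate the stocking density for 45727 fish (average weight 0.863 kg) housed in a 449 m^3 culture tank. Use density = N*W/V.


Total biomass = 45727 fish * 0.863 kg = 39462.401 kg
Density = total biomass / volume = 39462.401 / 449 = 87.8895 kg/m^3

87.8895 kg/m^3


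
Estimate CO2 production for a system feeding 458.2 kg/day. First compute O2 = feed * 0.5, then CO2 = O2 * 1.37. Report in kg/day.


O2 = 458.2 * 0.5 = 229.1
CO2 = 229.1 * 1.37 = 313.867

313.867 kg/day


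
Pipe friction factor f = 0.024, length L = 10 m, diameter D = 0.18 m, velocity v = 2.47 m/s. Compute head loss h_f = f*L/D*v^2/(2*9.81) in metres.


v^2 = 2.47^2 = 6.1009 m^2/s^2
L/D = 10/0.18 = 55.555556
h_f = f*(L/D)*v^2/(2g) = 0.024 * 55.555556 * 6.1009 / 19.62 = 0.414604 m

0.414604 m


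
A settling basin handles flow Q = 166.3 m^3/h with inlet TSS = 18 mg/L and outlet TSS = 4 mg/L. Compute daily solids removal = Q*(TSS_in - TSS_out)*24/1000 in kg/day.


Concentration drop: TSS_in - TSS_out = 18 - 4 = 14 mg/L
Hourly solids removed = Q * dTSS = 166.3 m^3/h * 14 mg/L = 2328.2 g/h  (m^3/h * mg/L = g/h)
Daily solids removed = 2328.2 * 24 = 55876.8 g/day
Convert g to kg: 55876.8 / 1000 = 55.8768 kg/day

55.8768 kg/day


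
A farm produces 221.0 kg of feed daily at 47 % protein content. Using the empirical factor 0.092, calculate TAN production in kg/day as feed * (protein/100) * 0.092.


Protein in feed = 221.0 * 47/100 = 103.87 kg/day
TAN = protein * 0.092 = 103.87 * 0.092 = 9.55604 kg/day

9.55604 kg/day


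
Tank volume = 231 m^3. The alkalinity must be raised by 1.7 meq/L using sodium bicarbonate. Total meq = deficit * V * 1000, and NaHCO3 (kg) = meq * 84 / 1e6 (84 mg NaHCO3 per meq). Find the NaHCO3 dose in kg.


Tank volume in L = 231 m^3 * 1000 = 231000 L
Total meq required = 1.7 meq/L * 231000 L = 392700 meq
NaHCO3 mass = 392700 meq * 84 mg/meq / 1e6 = 32.9868 kg

32.9868 kg


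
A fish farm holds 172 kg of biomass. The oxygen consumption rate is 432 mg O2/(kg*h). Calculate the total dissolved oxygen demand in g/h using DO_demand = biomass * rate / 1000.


Total O2 consumption (mg/h) = 172 kg * 432 mg/(kg*h) = 74304 mg/h
Convert to g/h: 74304 / 1000 = 74.304 g/h

74.304 g/h


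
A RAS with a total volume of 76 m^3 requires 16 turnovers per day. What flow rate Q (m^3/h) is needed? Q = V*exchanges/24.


Daily recirculation volume = 76 m^3 * 16 = 1216 m^3/day
Flow rate Q = daily volume / 24 h = 1216 / 24 = 50.6667 m^3/h

50.6667 m^3/h


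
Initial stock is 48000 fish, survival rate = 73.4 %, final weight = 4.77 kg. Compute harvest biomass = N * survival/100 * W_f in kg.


Survivors = 48000 * 73.4/100 = 35232 fish
Harvest biomass = survivors * W_f = 35232 * 4.77 = 168056.64 kg

168056.64 kg


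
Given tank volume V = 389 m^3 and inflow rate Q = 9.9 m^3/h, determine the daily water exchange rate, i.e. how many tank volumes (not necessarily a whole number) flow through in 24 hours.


Daily flow volume = 9.9 m^3/h * 24 h = 237.6 m^3/day
Exchanges = daily flow / tank volume = 237.6 / 389 = 0.610797 exchanges/day

0.610797 exchanges/day


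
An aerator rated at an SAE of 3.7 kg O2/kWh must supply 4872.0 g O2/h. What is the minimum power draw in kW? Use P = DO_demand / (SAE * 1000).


SAE in g O2/kWh = 3.7 * 1000 = 3700 g/kWh
P = DO_demand / SAE_g = 4872.0 / 3700 = 1.31676 kW

1.31676 kW


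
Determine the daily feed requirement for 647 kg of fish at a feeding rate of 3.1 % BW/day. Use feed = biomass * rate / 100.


Feeding rate fraction = 3.1% / 100 = 0.031
Daily feed = 647 kg * 0.031 = 20.057 kg/day

20.057 kg/day


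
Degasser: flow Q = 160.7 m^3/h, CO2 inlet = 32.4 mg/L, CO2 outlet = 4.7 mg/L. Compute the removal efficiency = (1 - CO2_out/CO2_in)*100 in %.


CO2_out / CO2_in = 4.7 / 32.4 = 0.14506173
Fraction remaining = 0.14506173
efficiency = (1 - 0.14506173) * 100 = 85.4938 %

85.4938 %


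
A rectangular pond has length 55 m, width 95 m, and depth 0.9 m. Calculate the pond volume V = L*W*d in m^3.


Base area = L * W = 55 * 95 = 5225 m^2
Volume = area * depth = 5225 * 0.9 = 4702.5 m^3

4702.5 m^3


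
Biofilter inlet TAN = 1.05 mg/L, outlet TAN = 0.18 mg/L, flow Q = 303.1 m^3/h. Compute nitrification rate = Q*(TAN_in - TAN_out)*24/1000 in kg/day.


Concentration drop: TAN_in - TAN_out = 1.05 - 0.18 = 0.87 mg/L
Hourly TAN removed = Q * dTAN = 303.1 m^3/h * 0.87 mg/L = 263.697 g/h  (m^3/h * mg/L = g/h)
Daily TAN removed = 263.697 * 24 = 6328.728 g/day
Convert to kg/day: 6328.728 / 1000 = 6.328728 kg/day

6.328728 kg/day


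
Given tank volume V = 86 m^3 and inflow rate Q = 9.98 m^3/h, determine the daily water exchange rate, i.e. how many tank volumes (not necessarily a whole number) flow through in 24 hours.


Daily flow volume = 9.98 m^3/h * 24 h = 239.52 m^3/day
Exchanges = daily flow / tank volume = 239.52 / 86 = 2.78512 exchanges/day

2.78512 exchanges/day


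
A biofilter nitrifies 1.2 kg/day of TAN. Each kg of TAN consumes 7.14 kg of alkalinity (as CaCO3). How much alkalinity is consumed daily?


Alkalinity factor: 7.14 kg CaCO3 consumed per kg TAN nitrified
alk = 1.2 kg TAN * 7.14 = 8.568 kg CaCO3/day

8.568 kg CaCO3/day


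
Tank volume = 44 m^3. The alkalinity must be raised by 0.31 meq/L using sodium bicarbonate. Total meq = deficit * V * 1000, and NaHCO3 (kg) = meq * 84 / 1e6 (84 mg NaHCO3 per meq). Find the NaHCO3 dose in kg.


Tank volume in L = 44 m^3 * 1000 = 44000 L
Total meq required = 0.31 meq/L * 44000 L = 13640 meq
NaHCO3 mass = 13640 meq * 84 mg/meq / 1e6 = 1.14576 kg

1.14576 kg


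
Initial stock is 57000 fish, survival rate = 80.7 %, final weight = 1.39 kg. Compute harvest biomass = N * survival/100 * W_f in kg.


Survivors = 57000 * 80.7/100 = 45999 fish
Harvest biomass = survivors * W_f = 45999 * 1.39 = 63938.61 kg

63938.61 kg


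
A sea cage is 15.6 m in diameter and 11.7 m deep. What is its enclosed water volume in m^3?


r = d/2 = 15.6/2 = 7.8 m
Base area = pi*r^2 = pi*7.8^2 = 191.1345 m^2
Volume = 191.1345 * 11.7 = 2236.27 m^3

2236.27 m^3


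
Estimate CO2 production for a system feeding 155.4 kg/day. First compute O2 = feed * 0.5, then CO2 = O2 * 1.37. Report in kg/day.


O2 = 155.4 * 0.5 = 77.7
CO2 = 77.7 * 1.37 = 106.449

106.449 kg/day


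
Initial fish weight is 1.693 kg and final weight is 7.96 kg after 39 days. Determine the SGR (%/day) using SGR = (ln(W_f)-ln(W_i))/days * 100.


ln(W_f) = ln(7.96) = 2.074429
ln(W_i) = ln(1.693) = 0.5265021
ln(W_f) - ln(W_i) = 2.074429 - 0.5265021 = 1.5479269
SGR = 1.5479269 / 39 * 100 = 3.96904 %/day

3.96904 %/day


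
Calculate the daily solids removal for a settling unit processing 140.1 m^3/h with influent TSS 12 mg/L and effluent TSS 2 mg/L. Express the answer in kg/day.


Concentration drop: TSS_in - TSS_out = 12 - 2 = 10 mg/L
Hourly solids removed = Q * dTSS = 140.1 m^3/h * 10 mg/L = 1401 g/h  (m^3/h * mg/L = g/h)
Daily solids removed = 1401 * 24 = 33624 g/day
Convert g to kg: 33624 / 1000 = 33.624 kg/day

33.624 kg/day


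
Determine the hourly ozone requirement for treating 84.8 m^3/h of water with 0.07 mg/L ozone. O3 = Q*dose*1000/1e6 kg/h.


O3 demand (mg/h) = Q * dose * 1000 = 84.8 * 0.07 * 1000 = 5936 mg/h
Convert mg to kg: 5936 / 1e6 = 0.005936 kg/h

0.005936 kg/h


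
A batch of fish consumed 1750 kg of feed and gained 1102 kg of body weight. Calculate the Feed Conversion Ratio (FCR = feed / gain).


FCR = feed consumed / weight gained
FCR = 1750 kg / 1102 kg = 1.58802

1.58802


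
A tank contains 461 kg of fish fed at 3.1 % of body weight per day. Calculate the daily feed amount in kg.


Feeding rate fraction = 3.1% / 100 = 0.031
Daily feed = 461 kg * 0.031 = 14.291 kg/day

14.291 kg/day


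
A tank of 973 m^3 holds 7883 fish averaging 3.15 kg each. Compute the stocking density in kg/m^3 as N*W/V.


Total biomass = 7883 fish * 3.15 kg = 24831.45 kg
Density = total biomass / volume = 24831.45 / 973 = 25.5205 kg/m^3

25.5205 kg/m^3


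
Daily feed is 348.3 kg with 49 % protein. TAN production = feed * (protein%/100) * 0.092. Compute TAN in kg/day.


Protein in feed = 348.3 * 49/100 = 170.667 kg/day
TAN = protein * 0.092 = 170.667 * 0.092 = 15.701364 kg/day

15.701364 kg/day


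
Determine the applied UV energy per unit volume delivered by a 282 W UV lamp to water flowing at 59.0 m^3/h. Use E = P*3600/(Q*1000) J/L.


Energy delivered per hour = 282 W * 3600 s = 1015200 J/h
Volume treated per hour = 59.0 m^3/h * 1000 = 59000 L/h
dose = 1015200 / 59000 = 17.2068 J/L

17.2068 J/L


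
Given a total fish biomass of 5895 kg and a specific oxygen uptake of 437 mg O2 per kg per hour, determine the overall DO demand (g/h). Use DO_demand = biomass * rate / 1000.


Total O2 consumption (mg/h) = 5895 kg * 437 mg/(kg*h) = 2576115 mg/h
Convert to g/h: 2576115 / 1000 = 2576.115 g/h

2576.115 g/h


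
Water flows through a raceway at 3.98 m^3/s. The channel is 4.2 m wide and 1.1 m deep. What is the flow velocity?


Cross-sectional area = W * d = 4.2 * 1.1 = 4.62 m^2
Velocity = Q / A = 3.98 / 4.62 = 0.861472 m/s

0.861472 m/s


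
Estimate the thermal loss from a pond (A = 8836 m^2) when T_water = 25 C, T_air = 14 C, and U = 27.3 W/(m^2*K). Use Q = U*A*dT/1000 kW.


Temperature difference dT = 25 - 14 = 11 K
Heat loss (W) = U * A * dT = 27.3 * 8836 * 11 = 2653450.8 W
Convert to kW: 2653450.8 / 1000 = 2653.4508 kW

2653.4508 kW


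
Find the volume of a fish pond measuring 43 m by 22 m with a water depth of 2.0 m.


Base area = L * W = 43 * 22 = 946 m^2
Volume = area * depth = 946 * 2.0 = 1892 m^3

1892 m^3


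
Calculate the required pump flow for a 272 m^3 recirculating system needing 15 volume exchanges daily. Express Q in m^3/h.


Daily recirculation volume = 272 m^3 * 15 = 4080 m^3/day
Flow rate Q = daily volume / 24 h = 4080 / 24 = 170 m^3/h

170 m^3/h


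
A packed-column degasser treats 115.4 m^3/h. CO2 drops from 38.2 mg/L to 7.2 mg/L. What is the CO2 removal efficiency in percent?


CO2_out / CO2_in = 7.2 / 38.2 = 0.18848168
Fraction remaining = 0.18848168
efficiency = (1 - 0.18848168) * 100 = 81.1518 %

81.1518 %


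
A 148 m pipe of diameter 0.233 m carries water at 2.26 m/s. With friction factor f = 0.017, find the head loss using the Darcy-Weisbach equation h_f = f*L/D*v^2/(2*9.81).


v^2 = 2.26^2 = 5.1076 m^2/s^2
L/D = 148/0.233 = 635.19313
h_f = f*(L/D)*v^2/(2g) = 0.017 * 635.19313 * 5.1076 / 19.62 = 2.81108 m

2.81108 m


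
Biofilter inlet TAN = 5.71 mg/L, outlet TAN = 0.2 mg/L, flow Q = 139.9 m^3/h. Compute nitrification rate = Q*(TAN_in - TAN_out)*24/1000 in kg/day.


Concentration drop: TAN_in - TAN_out = 5.71 - 0.2 = 5.51 mg/L
Hourly TAN removed = Q * dTAN = 139.9 m^3/h * 5.51 mg/L = 770.849 g/h  (m^3/h * mg/L = g/h)
Daily TAN removed = 770.849 * 24 = 18500.376 g/day
Convert to kg/day: 18500.376 / 1000 = 18.500376 kg/day

18.500376 kg/day


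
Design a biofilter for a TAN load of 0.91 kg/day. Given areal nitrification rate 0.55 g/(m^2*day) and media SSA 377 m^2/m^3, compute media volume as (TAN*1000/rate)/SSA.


A = 0.91*1000 / 0.55 = 1654.5455 m^2
V = 1654.5455 / 377 = 4.38871

4.38871 m^3


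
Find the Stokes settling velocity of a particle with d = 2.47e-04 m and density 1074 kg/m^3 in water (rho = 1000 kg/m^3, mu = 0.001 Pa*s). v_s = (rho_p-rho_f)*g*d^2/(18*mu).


Density difference: rho_p - rho_f = 1074 - 1000 = 74 kg/m^3
d^2 = (2.47e-04)^2 = 6.1009e-08 m^2
Numerator = (rho_p - rho_f) * g * d^2 = 74 * 9.81 * 6.1009e-08 = 4.4288873e-05
Denominator = 18 * mu = 18 * 0.001 = 0.018
v_s = 4.4288873e-05 / 0.018 = 0.00246049 m/s
Check: Re = rho_f * v_s * d / mu = 1000 * 0.00246049 * 2.47e-04 / 0.001 = 0.608 < 1, so Stokes' law applies.

0.00246049 m/s


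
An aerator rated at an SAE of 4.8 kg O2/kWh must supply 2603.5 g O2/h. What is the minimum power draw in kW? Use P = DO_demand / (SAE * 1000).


SAE in g O2/kWh = 4.8 * 1000 = 4800 g/kWh
P = DO_demand / SAE_g = 2603.5 / 4800 = 0.542396 kW

0.542396 kW


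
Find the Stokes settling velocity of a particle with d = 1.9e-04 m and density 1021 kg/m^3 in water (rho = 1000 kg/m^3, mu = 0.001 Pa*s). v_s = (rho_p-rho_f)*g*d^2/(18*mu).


Density difference: rho_p - rho_f = 1021 - 1000 = 21 kg/m^3
d^2 = (1.9e-04)^2 = 3.61e-08 m^2
Numerator = (rho_p - rho_f) * g * d^2 = 21 * 9.81 * 3.61e-08 = 7.436961e-06
Denominator = 18 * mu = 18 * 0.001 = 0.018
v_s = 7.436961e-06 / 0.018 = 4.13164e-04 m/s
Check: Re = rho_f * v_s * d / mu = 1000 * 4.13164e-04 * 1.9e-04 / 0.001 = 0.0785 < 1, so Stokes' law applies.

4.13164e-04 m/s


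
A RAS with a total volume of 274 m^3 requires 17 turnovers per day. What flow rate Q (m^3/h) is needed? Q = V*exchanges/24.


Daily recirculation volume = 274 m^3 * 17 = 4658 m^3/day
Flow rate Q = daily volume / 24 h = 4658 / 24 = 194.083 m^3/h

194.083 m^3/h


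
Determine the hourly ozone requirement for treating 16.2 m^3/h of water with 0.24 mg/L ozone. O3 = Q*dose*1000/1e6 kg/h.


O3 demand (mg/h) = Q * dose * 1000 = 16.2 * 0.24 * 1000 = 3888 mg/h
Convert mg to kg: 3888 / 1e6 = 0.003888 kg/h

0.003888 kg/h


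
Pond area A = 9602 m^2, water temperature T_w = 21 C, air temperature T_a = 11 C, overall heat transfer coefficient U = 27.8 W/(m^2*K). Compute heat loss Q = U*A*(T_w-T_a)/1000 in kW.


Temperature difference dT = 21 - 11 = 10 K
Heat loss (W) = U * A * dT = 27.8 * 9602 * 10 = 2669356 W
Convert to kW: 2669356 / 1000 = 2669.356 kW

2669.356 kW


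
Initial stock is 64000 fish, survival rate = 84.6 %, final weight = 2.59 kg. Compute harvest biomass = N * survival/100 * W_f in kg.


Survivors = 64000 * 84.6/100 = 54144 fish
Harvest biomass = survivors * W_f = 54144 * 2.59 = 140232.96 kg

140232.96 kg


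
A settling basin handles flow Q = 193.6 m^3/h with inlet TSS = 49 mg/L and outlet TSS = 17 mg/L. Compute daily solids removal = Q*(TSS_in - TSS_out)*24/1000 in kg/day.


Concentration drop: TSS_in - TSS_out = 49 - 17 = 32 mg/L
Hourly solids removed = Q * dTSS = 193.6 m^3/h * 32 mg/L = 6195.2 g/h  (m^3/h * mg/L = g/h)
Daily solids removed = 6195.2 * 24 = 148684.8 g/day
Convert g to kg: 148684.8 / 1000 = 148.6848 kg/day

148.6848 kg/day


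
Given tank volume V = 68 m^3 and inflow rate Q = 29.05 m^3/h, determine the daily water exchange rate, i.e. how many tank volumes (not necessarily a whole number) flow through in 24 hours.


Daily flow volume = 29.05 m^3/h * 24 h = 697.2 m^3/day
Exchanges = daily flow / tank volume = 697.2 / 68 = 10.2529 exchanges/day

10.2529 exchanges/day


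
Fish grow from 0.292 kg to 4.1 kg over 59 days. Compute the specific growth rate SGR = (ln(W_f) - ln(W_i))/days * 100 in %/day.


ln(W_f) = ln(4.1) = 1.410987
ln(W_i) = ln(0.292) = -1.2310015
ln(W_f) - ln(W_i) = 1.410987 - -1.2310015 = 2.6419885
SGR = 2.6419885 / 59 * 100 = 4.47795 %/day

4.47795 %/day
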